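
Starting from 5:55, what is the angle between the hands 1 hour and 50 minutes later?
First find the time 1 hour and 50 minutes after 5:55.
Total minutes: 5 x 60 + 55 + 1 x 60 + 50 = 465.
465 mod 720 = 465 minutes = 7:45.
Now compute the angle at 7:45:
Hour hand: 7 x 30 + 45 x 0.5 = 232.5 degrees
Minute hand: 45 x 6 = 270 degrees
Difference: |232.5 - 270| = 37.5 degrees
The angle is 37.5 degrees

Final answer: 37.5 degrees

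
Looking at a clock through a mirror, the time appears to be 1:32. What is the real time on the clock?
Reflection across the vertical (12-6) axis maps a hand at angle A degrees to (360 - A) degrees, which sends a reading of T minutes past 12:00 to (720 - T) minutes past 12:00.
Mirror reads 1:32 = 92 minutes past 12:00.
Actual time: (720 - 92) mod 720 = 628 minutes = 10:28.

Final answer: 10:28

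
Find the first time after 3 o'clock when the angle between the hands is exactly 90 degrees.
At t minutes past 3:00, the hour hand is at 30 x 3 + 0.5t degrees and the minute hand is at 6t degrees.
The smaller angle between them is 90 degrees when |30H - 5.5t| = 90 or |30H - 5.5t| = 270.
With H = 3, solve 30 x 3 - 5.5t = +/- target for each target:
  t = (30 x 3 - 90) / 5.5 = 0 (outside (0, 60))
  t = (30 x 3 + 90) / 5.5 = 32.73
  t = (30 x 3 - 270) / 5.5 = -32.73 (outside (0, 60))
  t = (30 x 3 + 270) / 5.5 = 65.45 (outside (0, 60))
Valid solutions in (0, 60): {32.73} minutes.
The first occurrence is t = 32.73 minutes.
The hands form a 90-degree angle at 32.73 minutes past 3:00.

Final answer: 32.73 minutes past 3:00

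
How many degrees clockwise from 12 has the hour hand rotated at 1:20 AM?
The hour hand moves 30 degrees per hour and 0.5 degrees per minute.
At 1:20: (1) x 30 + 20 x 0.5 = 30 + 10 = 40 degrees

Final answer: 40 degrees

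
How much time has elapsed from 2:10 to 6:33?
From 2:10 to 6:33:
(6 x 60 + 33) - (2 x 60 + 10) = 393 - 130 = 263 minutes
= 4 hours and 23 minutes

Final answer: 4 hours and 23 minutes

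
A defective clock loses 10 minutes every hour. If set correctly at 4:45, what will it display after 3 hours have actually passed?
For every 60 true minutes, the faulty clock advances 60 - 10 = 50 minutes.
True elapsed: 3 hours = 180 minutes.
Faulty clock advances: 180 x 50/60 = 150 minutes (drift: 30 minutes behind).
Shown time: 4:45 + 150 minutes = 7:15.

Final answer: 7:15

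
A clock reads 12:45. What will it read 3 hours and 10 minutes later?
Starting time: 12:45
Adding 10 minutes to 45 minutes: 45 + 10 = 55 minutes
Adding 3 hours: 12 + 3 = 15 - 12 = 3
Final time: 3:55

Final answer: 3:55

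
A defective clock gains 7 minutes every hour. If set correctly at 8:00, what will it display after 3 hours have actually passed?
For every 60 true minutes, the faulty clock advances 60 + 7 = 67 minutes.
True elapsed: 3 hours = 180 minutes.
Faulty clock advances: 180 x 67/60 = 201 minutes (drift: 21 minutes ahead).
Shown time: 8:00 + 201 minutes = 11:21.

Final answer: 11:21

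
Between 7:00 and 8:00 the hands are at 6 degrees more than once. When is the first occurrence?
At t minutes past 7:00, the hour hand is at 30 x 7 + 0.5t degrees and the minute hand is at 6t degrees.
The smaller angle between them is 6 degrees when |30H - 5.5t| = 6 or |30H - 5.5t| = 354.
With H = 7, solve 30 x 7 - 5.5t = +/- target for each target:
  t = (30 x 7 - 6) / 5.5 = 37.09
  t = (30 x 7 + 6) / 5.5 = 39.27
  t = (30 x 7 - 354) / 5.5 = -26.18 (outside (0, 60))
  t = (30 x 7 + 354) / 5.5 = 102.55 (outside (0, 60))
Valid solutions in (0, 60): {37.09, 39.27} minutes.
The first occurrence is t = 37.09 minutes.
The hands form a 6-degree angle at 37.09 minutes past 7:00.

Final answer: 37.09 minutes past 7:00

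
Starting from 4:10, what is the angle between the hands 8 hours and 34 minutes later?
First find the time 8 hours and 34 minutes after 4:10.
Total minutes: 4 x 60 + 10 + 8 x 60 + 34 = 764.
764 mod 720 = 44 minutes = 12:44.
Now compute the angle at 12:44:
Hour hand: 0 x 30 + 44 x 0.5 = 22 degrees
Minute hand: 44 x 6 = 264 degrees
Difference: |22 - 264| = 242 degrees
Smaller angle: 360 - 242 = 118 degrees

Final answer: 118 degrees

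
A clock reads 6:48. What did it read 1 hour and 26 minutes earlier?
Starting time: 6:48 = 408 total minutes past 12:00
Subtracting: 1 hour and 26 minutes = 86 minutes
408 - 86 = 322 minutes
= 5 hours and 22 minutes past 12:00 = 5:22

Final answer: 5:22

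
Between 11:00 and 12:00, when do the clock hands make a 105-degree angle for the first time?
At t minutes past 11:00, the hour hand is at 30 x 11 + 0.5t degrees and the minute hand is at 6t degrees.
The smaller angle between them is 105 degrees when |30H - 5.5t| = 105 or |30H - 5.5t| = 255.
With H = 11, solve 30 x 11 - 5.5t = +/- target for each target:
  t = (30 x 11 - 105) / 5.5 = 40.91
  t = (30 x 11 + 105) / 5.5 = 79.09 (outside (0, 60))
  t = (30 x 11 - 255) / 5.5 = 13.64
  t = (30 x 11 + 255) / 5.5 = 106.36 (outside (0, 60))
Valid solutions in (0, 60): {13.64, 40.91} minutes.
The first occurrence is t = 13.64 minutes.
The hands form a 105-degree angle at 13.64 minutes past 11:00.

Final answer: 13.64 minutes past 11:00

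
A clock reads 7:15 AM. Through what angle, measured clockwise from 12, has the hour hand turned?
The hour hand moves 30 degrees per hour and 0.5 degrees per minute.
At 7:15: (7) x 30 + 15 x 0.5 = 210 + 7.5 = 217.5 degrees

Final answer: 217.5 degrees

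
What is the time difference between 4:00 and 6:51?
From 4:00 to 6:51:
(6 x 60 + 51) - (4 x 60 + 0) = 411 - 240 = 171 minutes
= 2 hours and 51 minutes

Final answer: 2 hours and 51 minutes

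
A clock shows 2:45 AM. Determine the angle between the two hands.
Hour hand position: 2 x 30 + 45 x 0.5 = 82.5 degrees
Minute hand position: 45 x 6 = 270 degrees
Difference: |82.5 - 270| = 187.5 degrees
Since 187.5 > 180, the smaller angle is 360 - 187.5 = 172.5 degrees

Final answer: 172.5 degrees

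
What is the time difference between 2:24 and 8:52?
From 2:24 to 8:52:
(8 x 60 + 52) - (2 x 60 + 24) = 532 - 144 = 388 minutes
= 6 hours and 28 minutes

Final answer: 6 hours and 28 minutes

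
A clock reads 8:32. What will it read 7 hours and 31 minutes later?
Starting time: 8:32
Adding 31 minutes to 32 minutes: 32 + 31 = 63 minutes = 1 hour and 3 minutes
Adding 7 hours: 8 + 7 + 1 (carry) = 16 - 12 = 4
Final time: 4:03

Final answer: 4:03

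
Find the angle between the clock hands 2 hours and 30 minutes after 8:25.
First find the time 2 hours and 30 minutes after 8:25.
Total minutes: 8 x 60 + 25 + 2 x 60 + 30 = 655.
655 mod 720 = 655 minutes = 10:55.
Now compute the angle at 10:55:
Hour hand: 10 x 30 + 55 x 0.5 = 327.5 degrees
Minute hand: 55 x 6 = 330 degrees
Difference: |327.5 - 330| = 2.5 degrees
The angle is 2.5 degrees

Final answer: 2.5 degrees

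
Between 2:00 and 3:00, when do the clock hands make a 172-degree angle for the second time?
At t minutes past 2:00, the hour hand is at 30 x 2 + 0.5t degrees and the minute hand is at 6t degrees.
The smaller angle between them is 172 degrees when |30H - 5.5t| = 172 or |30H - 5.5t| = 188.
With H = 2, solve 30 x 2 - 5.5t = +/- target for each target:
  t = (30 x 2 - 172) / 5.5 = -20.36 (outside (0, 60))
  t = (30 x 2 + 172) / 5.5 = 42.18
  t = (30 x 2 - 188) / 5.5 = -23.27 (outside (0, 60))
  t = (30 x 2 + 188) / 5.5 = 45.09
Valid solutions in (0, 60): {42.18, 45.09} minutes.
The second occurrence is t = 45.09 minutes.
The hands form a 172-degree angle at 45.09 minutes past 2:00.

Final answer: 45.09 minutes past 2:00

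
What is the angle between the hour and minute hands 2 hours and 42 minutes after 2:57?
First find the time 2 hours and 42 minutes after 2:57.
Total minutes: 2 x 60 + 57 + 2 x 60 + 42 = 339.
339 mod 720 = 339 minutes = 5:39.
Now compute the angle at 5:39:
Hour hand: 5 x 30 + 39 x 0.5 = 169.5 degrees
Minute hand: 39 x 6 = 234 degrees
Difference: |169.5 - 234| = 64.5 degrees
The angle is 64.5 degrees

Final answer: 64.5 degrees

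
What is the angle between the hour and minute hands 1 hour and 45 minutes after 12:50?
First find the time 1 hour and 45 minutes after 12:50.
Total minutes: 12 x 60 + 50 + 1 x 60 + 45 = 875.
875 mod 720 = 155 minutes = 2:35.
Now compute the angle at 2:35:
Hour hand: 2 x 30 + 35 x 0.5 = 77.5 degrees
Minute hand: 35 x 6 = 210 degrees
Difference: |77.5 - 210| = 132.5 degrees
The angle is 132.5 degrees

Final answer: 132.5 degrees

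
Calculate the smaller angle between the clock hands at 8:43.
Hour hand position: 8 x 30 + 43 x 0.5 = 261.5 degrees
Minute hand position: 43 x 6 = 258 degrees
Difference: |261.5 - 258| = 3.5 degrees
The angle between the hands is 3.5 degrees

Final answer: 3.5 degrees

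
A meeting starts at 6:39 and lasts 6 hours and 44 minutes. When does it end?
Starting time: 6:39
Adding 44 minutes to 39 minutes: 39 + 44 = 83 minutes = 1 hour and 23 minutes
Adding 6 hours: 6 + 6 + 1 (carry) = 13 - 12 = 1
Final time: 1:23

Final answer: 1:23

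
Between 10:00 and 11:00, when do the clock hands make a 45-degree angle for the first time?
At t minutes past 10:00, the hour hand is at 30 x 10 + 0.5t degrees and the minute hand is at 6t degrees.
The smaller angle between them is 45 degrees when |30H - 5.5t| = 45 or |30H - 5.5t| = 315.
With H = 10, solve 30 x 10 - 5.5t = +/- target for each target:
  t = (30 x 10 - 45) / 5.5 = 46.36
  t = (30 x 10 + 45) / 5.5 = 62.73 (outside (0, 60))
  t = (30 x 10 - 315) / 5.5 = -2.73 (outside (0, 60))
  t = (30 x 10 + 315) / 5.5 = 111.82 (outside (0, 60))
Valid solutions in (0, 60): {46.36} minutes.
The first occurrence is t = 46.36 minutes.
The hands form a 45-degree angle at 46.36 minutes past 10:00.

Final answer: 46.36 minutes past 10:00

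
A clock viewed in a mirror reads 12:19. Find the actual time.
Reflection across the vertical (12-6) axis maps a hand at angle A degrees to (360 - A) degrees, which sends a reading of T minutes past 12:00 to (720 - T) minutes past 12:00.
Mirror reads 12:19 = 19 minutes past 12:00.
Actual time: (720 - 19) mod 720 = 701 minutes = 11:41.

Final answer: 11:41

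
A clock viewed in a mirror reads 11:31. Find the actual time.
Reflection across the vertical (12-6) axis maps a hand at angle A degrees to (360 - A) degrees, which sends a reading of T minutes past 12:00 to (720 - T) minutes past 12:00.
Mirror reads 11:31 = 691 minutes past 12:00.
Actual time: (720 - 691) mod 720 = 29 minutes = 12:29.

Final answer: 12:29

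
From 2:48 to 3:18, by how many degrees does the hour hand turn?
The hour hand moves 0.5 degrees per minute.
Time elapsed: 3:18 - 2:48 = 30 minutes
Angular displacement: 30 x 0.5 = 15 degrees

Final answer: 15 degrees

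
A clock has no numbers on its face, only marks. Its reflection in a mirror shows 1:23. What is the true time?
Reflection across the vertical (12-6) axis maps a hand at angle A degrees to (360 - A) degrees, which sends a reading of T minutes past 12:00 to (720 - T) minutes past 12:00.
Mirror reads 1:23 = 83 minutes past 12:00.
Actual time: (720 - 83) mod 720 = 637 minutes = 10:37.

Final answer: 10:37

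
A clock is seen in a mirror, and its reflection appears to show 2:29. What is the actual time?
Reflection across the vertical (12-6) axis maps a hand at angle A degrees to (360 - A) degrees, which sends a reading of T minutes past 12:00 to (720 - T) minutes past 12:00.
Mirror reads 2:29 = 149 minutes past 12:00.
Actual time: (720 - 149) mod 720 = 571 minutes = 9:31.

Final answer: 9:31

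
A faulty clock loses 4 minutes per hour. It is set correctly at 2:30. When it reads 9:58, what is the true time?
For every 60 true minutes, the faulty clock advances 56 minutes, so 1 faulty-clock minute corresponds to 60/56 true minutes.
From 2:30 to 9:58 on the faulty dial is 448 minutes.
True elapsed: 448 x 60/56 = 480 minutes = 8 hours.
True time: 2:30 + 8 hours = 10:30.

Final answer: 10:30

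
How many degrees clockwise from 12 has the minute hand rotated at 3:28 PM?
The minute hand moves 6 degrees per minute.
At 3:28: 28 x 6 = 168 degrees

Final answer: 168 degrees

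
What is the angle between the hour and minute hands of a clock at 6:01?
Hour hand position: 6 x 30 + 1 x 0.5 = 180.5 degrees
Minute hand position: 1 x 6 = 6 degrees
Difference: |180.5 - 6| = 174.5 degrees
The angle between the hands is 174.5 degrees

Final answer: 174.5 degrees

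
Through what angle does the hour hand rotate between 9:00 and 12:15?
The hour hand moves 0.5 degrees per minute.
Time elapsed: 12:15 - 9:00 = 195 minutes
Angular displacement: 195 x 0.5 = 97.5 degrees

Final answer: 97.5 degrees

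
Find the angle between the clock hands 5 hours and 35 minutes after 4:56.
First find the time 5 hours and 35 minutes after 4:56.
Total minutes: 4 x 60 + 56 + 5 x 60 + 35 = 631.
631 mod 720 = 631 minutes = 10:31.
Now compute the angle at 10:31:
Hour hand: 10 x 30 + 31 x 0.5 = 315.5 degrees
Minute hand: 31 x 6 = 186 degrees
Difference: |315.5 - 186| = 129.5 degrees
The angle is 129.5 degrees

Final answer: 129.5 degrees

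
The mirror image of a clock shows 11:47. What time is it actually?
Reflection across the vertical (12-6) axis maps a hand at angle A degrees to (360 - A) degrees, which sends a reading of T minutes past 12:00 to (720 - T) minutes past 12:00.
Mirror reads 11:47 = 707 minutes past 12:00.
Actual time: (720 - 707) mod 720 = 13 minutes = 12:13.

Final answer: 12:13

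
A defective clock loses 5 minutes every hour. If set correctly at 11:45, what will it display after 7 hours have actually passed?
For every 60 true minutes, the faulty clock advances 60 - 5 = 55 minutes.
True elapsed: 7 hours = 420 minutes.
Faulty clock advances: 420 x 55/60 = 385 minutes (drift: 35 minutes behind).
Shown time: 11:45 + 385 minutes = 6:10.

Final answer: 6:10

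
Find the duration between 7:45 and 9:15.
From 7:45 to 9:15:
(9 x 60 + 15) - (7 x 60 + 45) = 555 - 465 = 90 minutes
= 1 hour and 30 minutes

Final answer: 1 hour and 30 minutes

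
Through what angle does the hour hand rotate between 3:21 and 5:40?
The hour hand moves 0.5 degrees per minute.
Time elapsed: 5:40 - 3:21 = 139 minutes
Angular displacement: 139 x 0.5 = 69.5 degrees

Final answer: 69.5 degrees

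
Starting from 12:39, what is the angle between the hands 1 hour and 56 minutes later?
First find the time 1 hour and 56 minutes after 12:39.
Total minutes: 12 x 60 + 39 + 1 x 60 + 56 = 875.
875 mod 720 = 155 minutes = 2:35.
Now compute the angle at 2:35:
Hour hand: 2 x 30 + 35 x 0.5 = 77.5 degrees
Minute hand: 35 x 6 = 210 degrees
Difference: |77.5 - 210| = 132.5 degrees
The angle is 132.5 degrees

Final answer: 132.5 degrees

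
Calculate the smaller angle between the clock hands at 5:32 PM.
Hour hand position: 5 x 30 + 32 x 0.5 = 166 degrees
Minute hand position: 32 x 6 = 192 degrees
Difference: |166 - 192| = 26 degrees
The angle between the hands is 26 degrees

Final answer: 26 degrees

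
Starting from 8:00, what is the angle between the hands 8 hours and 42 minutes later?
First find the time 8 hours and 42 minutes after 8:00.
Total minutes: 8 x 60 + 0 + 8 x 60 + 42 = 1002.
1002 mod 720 = 282 minutes = 4:42.
Now compute the angle at 4:42:
Hour hand: 4 x 30 + 42 x 0.5 = 141 degrees
Minute hand: 42 x 6 = 252 degrees
Difference: |141 - 252| = 111 degrees
The angle is 111 degrees

Final answer: 111 degrees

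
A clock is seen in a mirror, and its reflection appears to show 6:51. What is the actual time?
Reflection across the vertical (12-6) axis maps a hand at angle A degrees to (360 - A) degrees, which sends a reading of T minutes past 12:00 to (720 - T) minutes past 12:00.
Mirror reads 6:51 = 411 minutes past 12:00.
Actual time: (720 - 411) mod 720 = 309 minutes = 5:09.

Final answer: 5:09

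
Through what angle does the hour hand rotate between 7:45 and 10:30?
The hour hand moves 0.5 degrees per minute.
Time elapsed: 10:30 - 7:45 = 165 minutes
Angular displacement: 165 x 0.5 = 82.5 degrees

Final answer: 82.5 degrees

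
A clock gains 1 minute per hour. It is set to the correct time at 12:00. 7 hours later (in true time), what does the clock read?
For every 60 true minutes, the faulty clock advances 60 + 1 = 61 minutes.
True elapsed: 7 hours = 420 minutes.
Faulty clock advances: 420 x 61/60 = 427 minutes (drift: 7 minutes ahead).
Shown time: 12:00 + 427 minutes = 7:07.

Final answer: 7:07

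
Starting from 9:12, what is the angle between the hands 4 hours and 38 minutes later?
First find the time 4 hours and 38 minutes after 9:12.
Total minutes: 9 x 60 + 12 + 4 x 60 + 38 = 830.
830 mod 720 = 110 minutes = 1:50.
Now compute the angle at 1:50:
Hour hand: 1 x 30 + 50 x 0.5 = 55 degrees
Minute hand: 50 x 6 = 300 degrees
Difference: |55 - 300| = 245 degrees
Smaller angle: 360 - 245 = 115 degrees

Final answer: 115 degrees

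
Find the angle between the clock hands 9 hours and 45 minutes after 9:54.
First find the time 9 hours and 45 minutes after 9:54.
Total minutes: 9 x 60 + 54 + 9 x 60 + 45 = 1179.
1179 mod 720 = 459 minutes = 7:39.
Now compute the angle at 7:39:
Hour hand: 7 x 30 + 39 x 0.5 = 229.5 degrees
Minute hand: 39 x 6 = 234 degrees
Difference: |229.5 - 234| = 4.5 degrees
The angle is 4.5 degrees

Final answer: 4.5 degrees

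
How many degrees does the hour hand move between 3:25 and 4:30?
The hour hand moves 0.5 degrees per minute.
Time elapsed: 4:30 - 3:25 = 65 minutes
Angular displacement: 65 x 0.5 = 32.5 degrees

Final answer: 32.5 degrees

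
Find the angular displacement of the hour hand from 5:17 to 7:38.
The hour hand moves 0.5 degrees per minute.
Time elapsed: 7:38 - 5:17 = 141 minutes
Angular displacement: 141 x 0.5 = 70.5 degrees

Final answer: 70.5 degrees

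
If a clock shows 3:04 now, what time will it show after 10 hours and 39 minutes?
Starting time: 3:04
Adding 39 minutes to 4 minutes: 4 + 39 = 43 minutes
Adding 10 hours: 3 + 10 = 13 - 12 = 1
Final time: 1:43

Final answer: 1:43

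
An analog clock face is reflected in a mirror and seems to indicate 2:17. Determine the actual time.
Reflection across the vertical (12-6) axis maps a hand at angle A degrees to (360 - A) degrees, which sends a reading of T minutes past 12:00 to (720 - T) minutes past 12:00.
Mirror reads 2:17 = 137 minutes past 12:00.
Actual time: (720 - 137) mod 720 = 583 minutes = 9:43.

Final answer: 9:43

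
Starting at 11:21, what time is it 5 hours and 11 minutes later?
Starting time: 11:21
Adding 11 minutes to 21 minutes: 21 + 11 = 32 minutes
Adding 5 hours: 11 + 5 = 16 - 12 = 4
Final time: 4:32

Final answer: 4:32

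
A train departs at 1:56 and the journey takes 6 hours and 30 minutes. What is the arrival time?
Starting time: 1:56
Adding 30 minutes to 56 minutes: 56 + 30 = 86 minutes = 1 hour and 26 minutes
Adding 6 hours: 1 + 6 + 1 (carry) = 8
Final time: 8:26

Final answer: 8:26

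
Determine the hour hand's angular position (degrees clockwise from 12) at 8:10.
The hour hand moves 30 degrees per hour and 0.5 degrees per minute.
At 8:10: (8) x 30 + 10 x 0.5 = 240 + 5 = 245 degrees

Final answer: 245 degrees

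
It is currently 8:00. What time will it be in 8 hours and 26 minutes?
Starting time: 8:00
Adding 26 minutes to 0 minutes: 0 + 26 = 26 minutes
Adding 8 hours: 8 + 8 = 16 - 12 = 4
Final time: 4:26

Final answer: 4:26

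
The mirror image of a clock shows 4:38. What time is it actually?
Reflection across the vertical (12-6) axis maps a hand at angle A degrees to (360 - A) degrees, which sends a reading of T minutes past 12:00 to (720 - T) minutes past 12:00.
Mirror reads 4:38 = 278 minutes past 12:00.
Actual time: (720 - 278) mod 720 = 442 minutes = 7:22.

Final answer: 7:22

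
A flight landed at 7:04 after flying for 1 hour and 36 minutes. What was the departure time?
Starting time: 7:04 = 424 total minutes past 12:00
Subtracting: 1 hour and 36 minutes = 96 minutes
424 - 96 = 328 minutes
= 5 hours and 28 minutes past 12:00 = 5:28

Final answer: 5:28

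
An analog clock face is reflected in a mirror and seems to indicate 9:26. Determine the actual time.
Reflection across the vertical (12-6) axis maps a hand at angle A degrees to (360 - A) degrees, which sends a reading of T minutes past 12:00 to (720 - T) minutes past 12:00.
Mirror reads 9:26 = 566 minutes past 12:00.
Actual time: (720 - 566) mod 720 = 154 minutes = 2:34.

Final answer: 2:34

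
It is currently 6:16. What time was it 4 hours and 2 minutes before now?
Starting time: 6:16 = 376 total minutes past 12:00
Subtracting: 4 hours and 2 minutes = 242 minutes
376 - 242 = 134 minutes
= 2 hours and 14 minutes past 12:00 = 2:14

Final answer: 2:14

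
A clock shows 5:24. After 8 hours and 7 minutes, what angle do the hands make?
First find the time 8 hours and 7 minutes after 5:24.
Total minutes: 5 x 60 + 24 + 8 x 60 + 7 = 811.
811 mod 720 = 91 minutes = 1:31.
Now compute the angle at 1:31:
Hour hand: 1 x 30 + 31 x 0.5 = 45.5 degrees
Minute hand: 31 x 6 = 186 degrees
Difference: |45.5 - 186| = 140.5 degrees
The angle is 140.5 degrees

Final answer: 140.5 degrees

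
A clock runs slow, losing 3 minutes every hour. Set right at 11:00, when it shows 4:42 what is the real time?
For every 60 true minutes, the faulty clock advances 57 minutes, so 1 faulty-clock minute corresponds to 60/57 true minutes.
From 11:00 to 4:42 on the faulty dial is 342 minutes.
True elapsed: 342 x 60/57 = 360 minutes = 6 hours.
True time: 11:00 + 6 hours = 5:00.

Final answer: 5:00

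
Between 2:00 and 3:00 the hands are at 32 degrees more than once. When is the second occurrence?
At t minutes past 2:00, the hour hand is at 30 x 2 + 0.5t degrees and the minute hand is at 6t degrees.
The smaller angle between them is 32 degrees when |30H - 5.5t| = 32 or |30H - 5.5t| = 328.
With H = 2, solve 30 x 2 - 5.5t = +/- target for each target:
  t = (30 x 2 - 32) / 5.5 = 5.09
  t = (30 x 2 + 32) / 5.5 = 16.73
  t = (30 x 2 - 328) / 5.5 = -48.73 (outside (0, 60))
  t = (30 x 2 + 328) / 5.5 = 70.55 (outside (0, 60))
Valid solutions in (0, 60): {5.09, 16.73} minutes.
The second occurrence is t = 16.73 minutes.
The hands form a 32-degree angle at 16.73 minutes past 2:00.

Final answer: 16.73 minutes past 2:00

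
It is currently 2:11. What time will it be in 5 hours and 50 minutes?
Starting time: 2:11
Adding 50 minutes to 11 minutes: 11 + 50 = 61 minutes = 1 hour and 1 minute
Adding 5 hours: 2 + 5 + 1 (carry) = 8
Final time: 8:01

Final answer: 8:01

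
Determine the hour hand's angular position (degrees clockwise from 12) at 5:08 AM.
The hour hand moves 30 degrees per hour and 0.5 degrees per minute.
At 5:08: (5) x 30 + 8 x 0.5 = 150 + 4 = 154 degrees

Final answer: 154 degrees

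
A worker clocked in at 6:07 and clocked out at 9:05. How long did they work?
From 6:07 to 9:05:
(9 x 60 + 5) - (6 x 60 + 7) = 545 - 367 = 178 minutes
= 2 hours and 58 minutes

Final answer: 2 hours and 58 minutes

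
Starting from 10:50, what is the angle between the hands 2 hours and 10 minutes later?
First find the time 2 hours and 10 minutes after 10:50.
Total minutes: 10 x 60 + 50 + 2 x 60 + 10 = 780.
780 mod 720 = 60 minutes = 1:00.
Now compute the angle at 1:00:
Hour hand: 1 x 30 + 0 x 0.5 = 30 degrees
Minute hand: 0 x 6 = 0 degrees
Difference: |30 - 0| = 30 degrees
The angle is 30 degrees

Final answer: 30 degrees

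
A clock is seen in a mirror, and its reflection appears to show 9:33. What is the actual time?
Reflection across the vertical (12-6) axis maps a hand at angle A degrees to (360 - A) degrees, which sends a reading of T minutes past 12:00 to (720 - T) minutes past 12:00.
Mirror reads 9:33 = 573 minutes past 12:00.
Actual time: (720 - 573) mod 720 = 147 minutes = 2:27.

Final answer: 2:27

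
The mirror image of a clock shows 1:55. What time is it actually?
Reflection across the vertical (12-6) axis maps a hand at angle A degrees to (360 - A) degrees, which sends a reading of T minutes past 12:00 to (720 - T) minutes past 12:00.
Mirror reads 1:55 = 115 minutes past 12:00.
Actual time: (720 - 115) mod 720 = 605 minutes = 10:05.

Final answer: 10:05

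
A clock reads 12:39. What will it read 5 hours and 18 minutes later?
Starting time: 12:39
Adding 18 minutes to 39 minutes: 39 + 18 = 57 minutes
Adding 5 hours: 12 + 5 = 17 - 12 = 5
Final time: 5:57

Final answer: 5:57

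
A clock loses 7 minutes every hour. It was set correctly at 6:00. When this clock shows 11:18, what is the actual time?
For every 60 true minutes, the faulty clock advances 53 minutes, so 1 faulty-clock minute corresponds to 60/53 true minutes.
From 6:00 to 11:18 on the faulty dial is 318 minutes.
True elapsed: 318 x 60/53 = 360 minutes = 6 hours.
True time: 6:00 + 6 hours = 12:00.

Final answer: 12:00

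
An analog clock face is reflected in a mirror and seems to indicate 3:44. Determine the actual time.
Reflection across the vertical (12-6) axis maps a hand at angle A degrees to (360 - A) degrees, which sends a reading of T minutes past 12:00 to (720 - T) minutes past 12:00.
Mirror reads 3:44 = 224 minutes past 12:00.
Actual time: (720 - 224) mod 720 = 496 minutes = 8:16.

Final answer: 8:16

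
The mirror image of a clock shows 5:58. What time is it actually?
Reflection across the vertical (12-6) axis maps a hand at angle A degrees to (360 - A) degrees, which sends a reading of T minutes past 12:00 to (720 - T) minutes past 12:00.
Mirror reads 5:58 = 358 minutes past 12:00.
Actual time: (720 - 358) mod 720 = 362 minutes = 6:02.

Final answer: 6:02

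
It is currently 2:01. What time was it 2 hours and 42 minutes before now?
Starting time: 2:01 = 121 total minutes past 12:00
Subtracting: 2 hours and 42 minutes = 162 minutes
121 - 162 = -41 (negative, add 12 hours = 720) = 679 minutes
= 11 hours and 19 minutes past 12:00 = 11:19

Final answer: 11:19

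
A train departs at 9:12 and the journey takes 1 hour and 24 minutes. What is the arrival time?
Starting time: 9:12
Adding 24 minutes to 12 minutes: 12 + 24 = 36 minutes
Adding 1 hour: 9 + 1 = 10
Final time: 10:36

Final answer: 10:36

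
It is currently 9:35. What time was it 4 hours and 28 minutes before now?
Starting time: 9:35 = 575 total minutes past 12:00
Subtracting: 4 hours and 28 minutes = 268 minutes
575 - 268 = 307 minutes
= 5 hours and 7 minutes past 12:00 = 5:07

Final answer: 5:07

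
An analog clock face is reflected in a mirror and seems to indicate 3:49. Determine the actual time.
Reflection across the vertical (12-6) axis maps a hand at angle A degrees to (360 - A) degrees, which sends a reading of T minutes past 12:00 to (720 - T) minutes past 12:00.
Mirror reads 3:49 = 229 minutes past 12:00.
Actual time: (720 - 229) mod 720 = 491 minutes = 8:11.

Final answer: 8:11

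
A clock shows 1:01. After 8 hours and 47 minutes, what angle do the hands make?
First find the time 8 hours and 47 minutes after 1:01.
Total minutes: 1 x 60 + 1 + 8 x 60 + 47 = 588.
588 mod 720 = 588 minutes = 9:48.
Now compute the angle at 9:48:
Hour hand: 9 x 30 + 48 x 0.5 = 294 degrees
Minute hand: 48 x 6 = 288 degrees
Difference: |294 - 288| = 6 degrees
The angle is 6 degrees

Final answer: 6 degrees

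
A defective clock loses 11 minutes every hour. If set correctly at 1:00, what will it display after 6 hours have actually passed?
For every 60 true minutes, the faulty clock advances 60 - 11 = 49 minutes.
True elapsed: 6 hours = 360 minutes.
Faulty clock advances: 360 x 49/60 = 294 minutes (drift: 66 minutes behind).
Shown time: 1:00 + 294 minutes = 5:54.

Final answer: 5:54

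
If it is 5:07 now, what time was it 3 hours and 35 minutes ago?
Starting time: 5:07 = 307 total minutes past 12:00
Subtracting: 3 hours and 35 minutes = 215 minutes
307 - 215 = 92 minutes
= 1 hour and 32 minutes past 12:00 = 1:32

Final answer: 1:32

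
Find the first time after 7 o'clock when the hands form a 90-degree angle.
At t minutes past 7:00, the hour hand is at 30 x 7 + 0.5t degrees and the minute hand is at 6t degrees.
The smaller angle between them is 90 degrees when |30H - 5.5t| = 90 or |30H - 5.5t| = 270.
With H = 7, solve 30 x 7 - 5.5t = +/- target for each target:
  t = (30 x 7 - 90) / 5.5 = 21.82
  t = (30 x 7 + 90) / 5.5 = 54.55
  t = (30 x 7 - 270) / 5.5 = -10.91 (outside (0, 60))
  t = (30 x 7 + 270) / 5.5 = 87.27 (outside (0, 60))
Valid solutions in (0, 60): {21.82, 54.55} minutes.
First occurrence: t = 21.82 minutes.
The hands are at right angles at 21.82 minutes past 7:00.

Final answer: 21.82 minutes past 7:00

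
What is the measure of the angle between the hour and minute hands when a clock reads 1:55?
Hour hand position: 1 x 30 + 55 x 0.5 = 57.5 degrees
Minute hand position: 55 x 6 = 330 degrees
Difference: |57.5 - 330| = 272.5 degrees
Since 272.5 > 180, the smaller angle is 360 - 272.5 = 87.5 degrees

Final answer: 87.5 degrees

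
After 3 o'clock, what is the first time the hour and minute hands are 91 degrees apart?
At t minutes past 3:00, the hour hand is at 30 x 3 + 0.5t degrees and the minute hand is at 6t degrees.
The smaller angle between them is 91 degrees when |30H - 5.5t| = 91 or |30H - 5.5t| = 269.
With H = 3, solve 30 x 3 - 5.5t = +/- target for each target:
  t = (30 x 3 - 91) / 5.5 = -0.18 (outside (0, 60))
  t = (30 x 3 + 91) / 5.5 = 32.91
  t = (30 x 3 - 269) / 5.5 = -32.55 (outside (0, 60))
  t = (30 x 3 + 269) / 5.5 = 65.27 (outside (0, 60))
Valid solutions in (0, 60): {32.91} minutes.
The first occurrence is t = 32.91 minutes.
The hands form a 91-degree angle at 32.91 minutes past 3:00.

Final answer: 32.91 minutes past 3:00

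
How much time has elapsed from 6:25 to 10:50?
From 6:25 to 10:50:
(10 x 60 + 50) - (6 x 60 + 25) = 650 - 385 = 265 minutes
= 4 hours and 25 minutes

Final answer: 4 hours and 25 minutes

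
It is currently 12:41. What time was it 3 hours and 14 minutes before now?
Starting time: 12:41 = 41 total minutes past 12:00
Subtracting: 3 hours and 14 minutes = 194 minutes
41 - 194 = -153 (negative, add 12 hours = 720) = 567 minutes
= 9 hours and 27 minutes past 12:00 = 9:27

Final answer: 9:27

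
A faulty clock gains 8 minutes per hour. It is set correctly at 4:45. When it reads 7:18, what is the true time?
For every 60 true minutes, the faulty clock advances 68 minutes, so 1 faulty-clock minute corresponds to 60/68 true minutes.
From 4:45 to 7:18 on the faulty dial is 153 minutes.
True elapsed: 153 x 60/68 = 135 minutes = 2 hours and 15 minutes.
True time: 4:45 + 2 hours and 15 minutes = 7:00.

Final answer: 7:00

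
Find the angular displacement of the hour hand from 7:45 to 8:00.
The hour hand moves 0.5 degrees per minute.
Time elapsed: 8:00 - 7:45 = 15 minutes
Angular displacement: 15 x 0.5 = 7.5 degrees

Final answer: 7.5 degrees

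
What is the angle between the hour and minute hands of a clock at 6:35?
Hour hand position: 6 x 30 + 35 x 0.5 = 197.5 degrees
Minute hand position: 35 x 6 = 210 degrees
Difference: |197.5 - 210| = 12.5 degrees
The angle between the hands is 12.5 degrees

Final answer: 12.5 degrees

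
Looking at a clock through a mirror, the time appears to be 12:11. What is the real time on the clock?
Reflection across the vertical (12-6) axis maps a hand at angle A degrees to (360 - A) degrees, which sends a reading of T minutes past 12:00 to (720 - T) minutes past 12:00.
Mirror reads 12:11 = 11 minutes past 12:00.
Actual time: (720 - 11) mod 720 = 709 minutes = 11:49.

Final answer: 11:49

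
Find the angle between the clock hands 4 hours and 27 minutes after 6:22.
First find the time 4 hours and 27 minutes after 6:22.
Total minutes: 6 x 60 + 22 + 4 x 60 + 27 = 649.
649 mod 720 = 649 minutes = 10:49.
Now compute the angle at 10:49:
Hour hand: 10 x 30 + 49 x 0.5 = 324.5 degrees
Minute hand: 49 x 6 = 294 degrees
Difference: |324.5 - 294| = 30.5 degrees
The angle is 30.5 degrees

Final answer: 30.5 degrees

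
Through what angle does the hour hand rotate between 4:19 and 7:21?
The hour hand moves 0.5 degrees per minute.
Time elapsed: 7:21 - 4:19 = 182 minutes
Angular displacement: 182 x 0.5 = 91 degrees

Final answer: 91 degrees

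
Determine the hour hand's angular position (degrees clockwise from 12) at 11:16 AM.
The hour hand moves 30 degrees per hour and 0.5 degrees per minute.
At 11:16: (11) x 30 + 16 x 0.5 = 330 + 8 = 338 degrees

Final answer: 338 degrees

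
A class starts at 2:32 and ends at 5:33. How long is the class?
From 2:32 to 5:33:
(5 x 60 + 33) - (2 x 60 + 32) = 333 - 152 = 181 minutes
= 3 hours and 1 minute

Final answer: 3 hours and 1 minute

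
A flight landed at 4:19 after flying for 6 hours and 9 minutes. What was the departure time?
Starting time: 4:19 = 259 total minutes past 12:00
Subtracting: 6 hours and 9 minutes = 369 minutes
259 - 369 = -110 (negative, add 12 hours = 720) = 610 minutes
= 10 hours and 10 minutes past 12:00 = 10:10

Final answer: 10:10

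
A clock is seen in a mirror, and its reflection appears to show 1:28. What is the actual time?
Reflection across the vertical (12-6) axis maps a hand at angle A degrees to (360 - A) degrees, which sends a reading of T minutes past 12:00 to (720 - T) minutes past 12:00.
Mirror reads 1:28 = 88 minutes past 12:00.
Actual time: (720 - 88) mod 720 = 632 minutes = 10:32.

Final answer: 10:32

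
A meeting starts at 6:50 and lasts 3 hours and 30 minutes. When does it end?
Starting time: 6:50
Adding 30 minutes to 50 minutes: 50 + 30 = 80 minutes = 1 hour and 20 minutes
Adding 3 hours: 6 + 3 + 1 (carry) = 10
Final time: 10:20

Final answer: 10:20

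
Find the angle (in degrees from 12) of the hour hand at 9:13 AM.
The hour hand moves 30 degrees per hour and 0.5 degrees per minute.
At 9:13: (9) x 30 + 13 x 0.5 = 270 + 6.5 = 276.5 degrees

Final answer: 276.5 degrees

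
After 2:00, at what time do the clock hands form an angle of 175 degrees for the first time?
At t minutes past 2:00, the hour hand is at 30 x 2 + 0.5t degrees and the minute hand is at 6t degrees.
The smaller angle between them is 175 degrees when |30H - 5.5t| = 175 or |30H - 5.5t| = 185.
With H = 2, solve 30 x 2 - 5.5t = +/- target for each target:
  t = (30 x 2 - 175) / 5.5 = -20.91 (outside (0, 60))
  t = (30 x 2 + 175) / 5.5 = 42.73
  t = (30 x 2 - 185) / 5.5 = -22.73 (outside (0, 60))
  t = (30 x 2 + 185) / 5.5 = 44.55
Valid solutions in (0, 60): {42.73, 44.55} minutes.
The first occurrence is t = 42.73 minutes.
The hands form a 175-degree angle at 42.73 minutes past 2:00.

Final answer: 42.73 minutes past 2:00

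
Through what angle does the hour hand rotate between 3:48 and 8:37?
The hour hand moves 0.5 degrees per minute.
Time elapsed: 8:37 - 3:48 = 289 minutes
Angular displacement: 289 x 0.5 = 144.5 degrees

Final answer: 144.5 degrees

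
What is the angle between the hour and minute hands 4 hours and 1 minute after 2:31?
First find the time 4 hours and 1 minute after 2:31.
Total minutes: 2 x 60 + 31 + 4 x 60 + 1 = 392.
392 mod 720 = 392 minutes = 6:32.
Now compute the angle at 6:32:
Hour hand: 6 x 30 + 32 x 0.5 = 196 degrees
Minute hand: 32 x 6 = 192 degrees
Difference: |196 - 192| = 4 degrees
The angle is 4 degrees

Final answer: 4 degrees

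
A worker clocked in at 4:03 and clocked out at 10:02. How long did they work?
From 4:03 to 10:02:
(10 x 60 + 2) - (4 x 60 + 3) = 602 - 243 = 359 minutes
= 5 hours and 59 minutes

Final answer: 5 hours and 59 minutes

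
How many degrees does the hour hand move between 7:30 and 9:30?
The hour hand moves 0.5 degrees per minute.
Time elapsed: 9:30 - 7:30 = 120 minutes
Angular displacement: 120 x 0.5 = 60 degrees

Final answer: 60 degrees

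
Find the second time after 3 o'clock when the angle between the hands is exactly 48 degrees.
At t minutes past 3:00, the hour hand is at 30 x 3 + 0.5t degrees and the minute hand is at 6t degrees.
The smaller angle between them is 48 degrees when |30H - 5.5t| = 48 or |30H - 5.5t| = 312.
With H = 3, solve 30 x 3 - 5.5t = +/- target for each target:
  t = (30 x 3 - 48) / 5.5 = 7.64
  t = (30 x 3 + 48) / 5.5 = 25.09
  t = (30 x 3 - 312) / 5.5 = -40.36 (outside (0, 60))
  t = (30 x 3 + 312) / 5.5 = 73.09 (outside (0, 60))
Valid solutions in (0, 60): {7.64, 25.09} minutes.
The second occurrence is t = 25.09 minutes.
The hands form a 48-degree angle at 25.09 minutes past 3:00.

Final answer: 25.09 minutes past 3:00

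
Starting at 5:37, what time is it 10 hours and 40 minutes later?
Starting time: 5:37
Adding 40 minutes to 37 minutes: 37 + 40 = 77 minutes = 1 hour and 17 minutes
Adding 10 hours: 5 + 10 + 1 (carry) = 16 - 12 = 4
Final time: 4:17

Final answer: 4:17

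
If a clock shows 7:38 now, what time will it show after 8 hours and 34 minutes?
Starting time: 7:38
Adding 34 minutes to 38 minutes: 38 + 34 = 72 minutes = 1 hour and 12 minutes
Adding 8 hours: 7 + 8 + 1 (carry) = 16 - 12 = 4
Final time: 4:12

Final answer: 4:12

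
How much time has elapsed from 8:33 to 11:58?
From 8:33 to 11:58:
(11 x 60 + 58) - (8 x 60 + 33) = 718 - 513 = 205 minutes
= 3 hours and 25 minutes

Final answer: 3 hours and 25 minutes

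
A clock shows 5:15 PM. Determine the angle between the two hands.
Hour hand position: 5 x 30 + 15 x 0.5 = 157.5 degrees
Minute hand position: 15 x 6 = 90 degrees
Difference: |157.5 - 90| = 67.5 degrees
The angle between the hands is 67.5 degrees

Final answer: 67.5 degrees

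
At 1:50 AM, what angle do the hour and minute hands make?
Hour hand position: 1 x 30 + 50 x 0.5 = 55 degrees
Minute hand position: 50 x 6 = 300 degrees
Difference: |55 - 300| = 245 degrees
Since 245 > 180, the smaller angle is 360 - 245 = 115 degrees

Final answer: 115 degrees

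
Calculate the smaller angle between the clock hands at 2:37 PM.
Hour hand position: 2 x 30 + 37 x 0.5 = 78.5 degrees
Minute hand position: 37 x 6 = 222 degrees
Difference: |78.5 - 222| = 143.5 degrees
The angle between the hands is 143.5 degrees

Final answer: 143.5 degrees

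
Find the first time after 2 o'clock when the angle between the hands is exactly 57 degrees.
At t minutes past 2:00, the hour hand is at 30 x 2 + 0.5t degrees and the minute hand is at 6t degrees.
The smaller angle between them is 57 degrees when |30H - 5.5t| = 57 or |30H - 5.5t| = 303.
With H = 2, solve 30 x 2 - 5.5t = +/- target for each target:
  t = (30 x 2 - 57) / 5.5 = 0.55
  t = (30 x 2 + 57) / 5.5 = 21.27
  t = (30 x 2 - 303) / 5.5 = -44.18 (outside (0, 60))
  t = (30 x 2 + 303) / 5.5 = 66 (outside (0, 60))
Valid solutions in (0, 60): {0.55, 21.27} minutes.
The first occurrence is t = 0.55 minutes.
The hands form a 57-degree angle at 0.55 minutes past 2:00.

Final answer: 0.55 minutes past 2:00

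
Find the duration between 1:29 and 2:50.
From 1:29 to 2:50:
(2 x 60 + 50) - (1 x 60 + 29) = 170 - 89 = 81 minutes
= 1 hour and 21 minutes

Final answer: 1 hour and 21 minutes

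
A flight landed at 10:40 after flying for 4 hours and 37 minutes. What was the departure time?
Starting time: 10:40 = 640 total minutes past 12:00
Subtracting: 4 hours and 37 minutes = 277 minutes
640 - 277 = 363 minutes
= 6 hours and 3 minutes past 12:00 = 6:03

Final answer: 6:03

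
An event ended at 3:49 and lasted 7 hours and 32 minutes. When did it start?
Starting time: 3:49 = 229 total minutes past 12:00
Subtracting: 7 hours and 32 minutes = 452 minutes
229 - 452 = -223 (negative, add 12 hours = 720) = 497 minutes
= 8 hours and 17 minutes past 12:00 = 8:17

Final answer: 8:17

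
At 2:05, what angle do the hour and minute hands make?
Hour hand position: 2 x 30 + 5 x 0.5 = 62.5 degrees
Minute hand position: 5 x 6 = 30 degrees
Difference: |62.5 - 30| = 32.5 degrees
The angle between the hands is 32.5 degrees

Final answer: 32.5 degrees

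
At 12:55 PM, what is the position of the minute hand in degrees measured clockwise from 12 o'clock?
The minute hand moves 6 degrees per minute.
At 12:55: 55 x 6 = 330 degrees

Final answer: 330 degrees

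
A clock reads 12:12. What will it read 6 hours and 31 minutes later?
Starting time: 12:12
Adding 31 minutes to 12 minutes: 12 + 31 = 43 minutes
Adding 6 hours: 12 + 6 = 18 - 12 = 6
Final time: 6:43

Final answer: 6:43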